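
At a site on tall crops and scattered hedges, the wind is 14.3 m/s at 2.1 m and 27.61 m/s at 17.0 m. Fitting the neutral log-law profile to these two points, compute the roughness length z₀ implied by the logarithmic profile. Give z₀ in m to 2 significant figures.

z₀ ≈ 0.22 m

Log law: V(z) ∝ ln(z/z₀). With r = V₁/V₂ = 14.3/27.61 = 0.51793,
r · ln(z₂/z₀) = ln(z₁/z₀) ⇒ ln z₀ = (ln z₁ − r·ln z₂)/(1 − r)
ln z₀ = (0.74194 − 0.51793×2.83321) / 0.48207 = -1.5049
z₀ = exp(-1.5049) = 0.2220 m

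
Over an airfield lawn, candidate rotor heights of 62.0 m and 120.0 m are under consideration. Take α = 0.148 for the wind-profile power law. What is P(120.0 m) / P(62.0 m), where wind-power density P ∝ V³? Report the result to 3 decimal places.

1.341

Speed ratio: V_B/V_A = (z_B/z_A)^α = (120.0/62.0)^0.148 = (1.9355)^0.148 = 1.10267
Power-density ratio: P_B/P_A = (V_B/V_A)³ = (1.10267)³ = 1.34071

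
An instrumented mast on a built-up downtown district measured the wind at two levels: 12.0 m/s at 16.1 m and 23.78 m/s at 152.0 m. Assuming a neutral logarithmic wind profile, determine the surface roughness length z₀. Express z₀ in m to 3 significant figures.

Log law: V(z) ∝ ln(z/z₀). With r = V₁/V₂ = 12.0/23.78 = 0.50463,
r · ln(z₂/z₀) = ln(z₁/z₀) ⇒ ln z₀ = (ln z₁ − r·ln z₂)/(1 − r)
ln z₀ = (2.77882 − 0.50463×5.02388) / 0.49537 = 0.4918
z₀ = exp(0.4918) = 1.635 m

z₀ ≈ 1.64 m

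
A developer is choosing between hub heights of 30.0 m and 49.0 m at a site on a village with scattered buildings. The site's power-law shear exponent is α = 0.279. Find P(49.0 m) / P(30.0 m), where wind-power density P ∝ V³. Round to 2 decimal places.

Speed ratio: V_B/V_A = (z_B/z_A)^α = (49.0/30.0)^0.279 = (1.6333)^0.279 = 1.14669
Power-density ratio: P_B/P_A = (V_B/V_A)³ = (1.14669)³ = 1.50780

1.51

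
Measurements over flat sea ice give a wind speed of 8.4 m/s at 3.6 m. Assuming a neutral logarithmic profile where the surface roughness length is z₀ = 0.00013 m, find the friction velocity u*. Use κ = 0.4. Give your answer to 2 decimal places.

Log law: V(z) = (u*/κ) · ln(z/z₀) ⇒ u* = κ · V / ln(z/z₀)
u* = 0.4 × 8.4 / ln(3.6/0.00013) = 0.4 × 8.4 / 10.2289
   = 3.3600 / 10.2289 = 0.3285 m/s

u* ≈ 0.33 m/s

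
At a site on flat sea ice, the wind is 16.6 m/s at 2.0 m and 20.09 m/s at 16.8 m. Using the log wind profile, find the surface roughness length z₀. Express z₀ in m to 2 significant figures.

z₀ ≈ 0.000080 m

Log law: V(z) ∝ ln(z/z₀). With r = V₁/V₂ = 16.6/20.09 = 0.82628,
r · ln(z₂/z₀) = ln(z₁/z₀) ⇒ ln z₀ = (ln z₁ − r·ln z₂)/(1 − r)
ln z₀ = (0.69315 − 0.82628×2.82138) / 0.17372 = -9.4297
z₀ = exp(-9.4297) = 0.00008031 m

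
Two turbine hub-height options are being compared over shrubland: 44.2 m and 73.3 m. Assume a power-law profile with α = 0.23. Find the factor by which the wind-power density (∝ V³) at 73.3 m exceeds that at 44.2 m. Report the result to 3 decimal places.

1.418

Speed ratio: V_B/V_A = (z_B/z_A)^α = (73.3/44.2)^0.23 = (1.6584)^0.23 = 1.12338
Power-density ratio: P_B/P_A = (V_B/V_A)³ = (1.12338)³ = 1.41769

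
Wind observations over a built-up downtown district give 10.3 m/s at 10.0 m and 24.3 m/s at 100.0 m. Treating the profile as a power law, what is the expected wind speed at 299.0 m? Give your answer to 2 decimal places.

First find α: α = ln(V₂/V₁)/ln(z₂/z₁) = ln(24.3/10.3)/ln(100.0/10.0) = 0.85833/2.30259 = 0.3728
Extrapolate from 100.0 m to 299.0 m: V₃ = 24.3 × (299.0/100.0)^0.3728 = 24.3 × 1.5042 = 36.5529 m/s

36.55 m/s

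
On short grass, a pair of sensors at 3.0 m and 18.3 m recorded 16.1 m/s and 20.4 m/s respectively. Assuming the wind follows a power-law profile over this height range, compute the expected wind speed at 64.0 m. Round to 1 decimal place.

24.0 m/s

First find α: α = ln(V₂/V₁)/ln(z₂/z₁) = ln(20.4/16.1)/ln(18.3/3.0) = 0.23672/1.80829 = 0.1309
Extrapolate from 18.3 m to 64.0 m: V₃ = 20.4 × (64.0/18.3)^0.1309 = 20.4 × 1.1781 = 24.0330 m/s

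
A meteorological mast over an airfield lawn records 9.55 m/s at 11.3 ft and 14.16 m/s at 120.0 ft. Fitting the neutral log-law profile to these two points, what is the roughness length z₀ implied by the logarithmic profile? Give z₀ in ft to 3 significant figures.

z₀ ≈ 0.0846 ft

Log law: V(z) ∝ ln(z/z₀). With r = V₁/V₂ = 9.55/14.16 = 0.67444,
r · ln(z₂/z₀) = ln(z₁/z₀) ⇒ ln z₀ = (ln z₁ − r·ln z₂)/(1 − r)
ln z₀ = (2.42480 − 0.67444×4.78749) / 0.32556 = -2.4697
z₀ = exp(-2.4697) = 0.08461 ft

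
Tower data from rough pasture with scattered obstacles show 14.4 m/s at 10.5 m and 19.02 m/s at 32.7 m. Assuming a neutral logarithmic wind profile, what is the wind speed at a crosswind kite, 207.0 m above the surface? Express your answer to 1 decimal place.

Log law: V ∝ ln(z/z₀). From the pair, with r = V₁/V₂ = 0.75710,
ln z₀ = (ln z₁ − r·ln z₂)/(1 − r) = (2.3514 − 0.75710×3.4874)/0.24290 = -1.1894 → z₀ = 0.3044 m
V₃ = V₁ · ln(z₃/z₀)/ln(z₁/z₀) = 14.4 × 6.5221/3.5408 = 26.5248 m/s

26.5 m/s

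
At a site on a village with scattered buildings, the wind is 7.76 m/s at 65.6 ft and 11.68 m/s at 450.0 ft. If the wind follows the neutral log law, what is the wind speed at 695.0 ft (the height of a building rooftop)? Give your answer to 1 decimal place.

Log law: V ∝ ln(z/z₀). From the pair, with r = V₁/V₂ = 0.66438,
ln z₀ = (ln z₁ − r·ln z₂)/(1 − r) = (4.1836 − 0.66438×6.1092)/0.33562 = 0.3715 → z₀ = 1.450 ft
V₃ = V₁ · ln(z₃/z₀)/ln(z₁/z₀) = 7.76 × 6.1724/3.8120 = 12.5648 m/s

12.6 m/s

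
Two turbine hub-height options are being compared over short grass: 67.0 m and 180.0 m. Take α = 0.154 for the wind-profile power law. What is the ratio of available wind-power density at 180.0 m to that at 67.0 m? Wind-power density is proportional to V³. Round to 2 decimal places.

Speed ratio: V_B/V_A = (z_B/z_A)^α = (180.0/67.0)^0.154 = (2.6866)^0.154 = 1.16438
Power-density ratio: P_B/P_A = (V_B/V_A)³ = (1.16438)³ = 1.57866

1.58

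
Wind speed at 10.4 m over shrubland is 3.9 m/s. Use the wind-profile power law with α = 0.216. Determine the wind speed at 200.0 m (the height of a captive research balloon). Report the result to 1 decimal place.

7.4 m/s

Power-law profile: V₂ = V₁ · (z₂/z₁)^α
V₂ = 3.9 × (200.0/10.4)^0.216 = 3.9 × (19.2308)^0.216
    = 3.9 × 1.8938 = 7.3860 m/s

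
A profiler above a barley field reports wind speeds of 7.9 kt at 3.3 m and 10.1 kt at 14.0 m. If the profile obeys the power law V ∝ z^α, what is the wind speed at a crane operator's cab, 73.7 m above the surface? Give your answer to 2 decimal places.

13.40 kt

First find α: α = ln(V₂/V₁)/ln(z₂/z₁) = ln(10.1/7.9)/ln(14.0/3.3) = 0.24567/1.44513 = 0.1700
Extrapolate from 14.0 m to 73.7 m: V₃ = 10.1 × (73.7/14.0)^0.1700 = 10.1 × 1.3263 = 13.3952 kt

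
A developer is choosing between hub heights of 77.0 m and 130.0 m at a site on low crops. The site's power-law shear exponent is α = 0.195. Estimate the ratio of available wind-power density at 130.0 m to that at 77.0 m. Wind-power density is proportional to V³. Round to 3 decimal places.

1.359

Speed ratio: V_B/V_A = (z_B/z_A)^α = (130.0/77.0)^0.195 = (1.6883)^0.195 = 1.10752
Power-density ratio: P_B/P_A = (V_B/V_A)³ = (1.10752)³ = 1.35850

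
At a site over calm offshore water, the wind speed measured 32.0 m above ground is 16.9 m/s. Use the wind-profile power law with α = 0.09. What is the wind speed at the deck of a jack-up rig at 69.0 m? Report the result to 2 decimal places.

Power-law profile: V₂ = V₁ · (z₂/z₁)^α
V₂ = 16.9 × (69.0/32.0)^0.09 = 16.9 × (2.1562)^0.09
    = 16.9 × 1.0716 = 18.1100 m/s

18.11 m/s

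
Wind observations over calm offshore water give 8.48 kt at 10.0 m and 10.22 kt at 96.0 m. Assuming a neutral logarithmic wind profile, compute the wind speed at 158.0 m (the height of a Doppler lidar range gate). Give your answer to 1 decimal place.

Log law: V ∝ ln(z/z₀). From the pair, with r = V₁/V₂ = 0.82975,
ln z₀ = (ln z₁ − r·ln z₂)/(1 − r) = (2.3026 − 0.82975×4.5643)/0.17025 = -8.7203 → z₀ = 0.0001632 m
V₃ = V₁ · ln(z₃/z₀)/ln(z₁/z₀) = 8.48 × 13.7829/11.0228 = 10.6033 kt

10.6 kt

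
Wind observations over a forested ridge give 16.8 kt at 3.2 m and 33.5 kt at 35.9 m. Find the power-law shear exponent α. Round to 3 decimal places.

α ≈ 0.285

Power law: V₂/V₁ = (z₂/z₁)^α ⇒ α = ln(V₂/V₁) / ln(z₂/z₁)
α = ln(33.5/16.8) / ln(35.9/3.2) = ln(1.9940) / ln(11.2187)
  = 0.69017 / 2.41759 = 0.28548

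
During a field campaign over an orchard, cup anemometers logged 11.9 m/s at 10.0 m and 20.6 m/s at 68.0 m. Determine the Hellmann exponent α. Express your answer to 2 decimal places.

α ≈ 0.29

Power law: V₂/V₁ = (z₂/z₁)^α ⇒ α = ln(V₂/V₁) / ln(z₂/z₁)
α = ln(20.6/11.9) / ln(68.0/10.0) = ln(1.7311) / ln(6.8000)
  = 0.54875 / 1.91692 = 0.28627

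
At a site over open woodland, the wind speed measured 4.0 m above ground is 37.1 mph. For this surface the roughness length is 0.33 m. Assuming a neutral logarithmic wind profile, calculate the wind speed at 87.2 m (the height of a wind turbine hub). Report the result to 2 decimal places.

Log law: V(z) ∝ ln(z/z₀), so V₂/V₁ = ln(z₂/z₀) / ln(z₁/z₀).
ln(87.2/0.33) = 5.5769, ln(4.0/0.33) = 2.4950
V₂ = 37.1 × 5.5769/2.4950 = 37.1 × 2.2353 = 82.9280 mph

82.93 mph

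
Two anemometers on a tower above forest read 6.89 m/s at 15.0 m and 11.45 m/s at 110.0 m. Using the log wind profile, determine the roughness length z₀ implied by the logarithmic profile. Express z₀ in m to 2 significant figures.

Log law: V(z) ∝ ln(z/z₀). With r = V₁/V₂ = 6.89/11.45 = 0.60175,
r · ln(z₂/z₀) = ln(z₁/z₀) ⇒ ln z₀ = (ln z₁ − r·ln z₂)/(1 − r)
ln z₀ = (2.70805 − 0.60175×4.70048) / 0.39825 = -0.3024
z₀ = exp(-0.3024) = 0.7390 m

z₀ ≈ 0.74 m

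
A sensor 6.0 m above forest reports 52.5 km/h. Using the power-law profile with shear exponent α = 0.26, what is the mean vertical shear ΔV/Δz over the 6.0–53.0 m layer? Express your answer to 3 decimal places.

Power law: V₂ = V₁ · (z₂/z₁)^α = 52.5 × (8.8333)^0.26 = 92.5021 km/h
ΔV/Δz = (92.5021 − 52.5)/(53.0 − 6.0) = 40.0021/47.0000 = 0.85111 km/h/m

0.851 km/h/m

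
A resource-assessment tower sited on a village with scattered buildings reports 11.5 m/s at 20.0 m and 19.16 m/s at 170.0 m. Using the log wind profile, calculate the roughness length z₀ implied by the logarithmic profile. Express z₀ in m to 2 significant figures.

Log law: V(z) ∝ ln(z/z₀). With r = V₁/V₂ = 11.5/19.16 = 0.60021,
r · ln(z₂/z₀) = ln(z₁/z₀) ⇒ ln z₀ = (ln z₁ − r·ln z₂)/(1 − r)
ln z₀ = (2.99573 − 0.60021×5.13580) / 0.39979 = -0.2172
z₀ = exp(-0.2172) = 0.8048 m

z₀ ≈ 0.80 m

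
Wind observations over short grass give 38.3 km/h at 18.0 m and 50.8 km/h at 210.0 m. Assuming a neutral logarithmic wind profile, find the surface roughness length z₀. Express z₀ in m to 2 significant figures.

Log law: V(z) ∝ ln(z/z₀). With r = V₁/V₂ = 38.3/50.8 = 0.75394,
r · ln(z₂/z₀) = ln(z₁/z₀) ⇒ ln z₀ = (ln z₁ − r·ln z₂)/(1 − r)
ln z₀ = (2.89037 − 0.75394×5.34711) / 0.24606 = -4.6371
z₀ = exp(-4.6371) = 0.009686 m

z₀ ≈ 0.0097 m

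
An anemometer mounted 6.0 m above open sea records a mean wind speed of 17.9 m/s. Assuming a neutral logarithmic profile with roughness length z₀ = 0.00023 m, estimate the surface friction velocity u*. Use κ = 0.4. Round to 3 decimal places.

Log law: V(z) = (u*/κ) · ln(z/z₀) ⇒ u* = κ · V / ln(z/z₀)
u* = 0.4 × 17.9 / ln(6.0/0.00023) = 0.4 × 17.9 / 10.1692
   = 7.1600 / 10.1692 = 0.7041 m/s

u* ≈ 0.704 m/s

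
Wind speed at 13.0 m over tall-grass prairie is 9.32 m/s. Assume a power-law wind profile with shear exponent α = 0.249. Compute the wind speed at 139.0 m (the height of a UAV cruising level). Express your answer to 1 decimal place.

16.8 m/s

Power-law profile: V₂ = V₁ · (z₂/z₁)^α
V₂ = 9.32 × (139.0/13.0)^0.249 = 9.32 × (10.6923)^0.249
    = 9.32 × 1.8040 = 16.8134 m/s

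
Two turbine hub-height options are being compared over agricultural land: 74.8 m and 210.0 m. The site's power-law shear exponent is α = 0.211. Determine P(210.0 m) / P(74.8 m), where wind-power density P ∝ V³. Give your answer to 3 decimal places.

Speed ratio: V_B/V_A = (z_B/z_A)^α = (210.0/74.8)^0.211 = (2.8075)^0.211 = 1.24335
Power-density ratio: P_B/P_A = (V_B/V_A)³ = (1.24335)³ = 1.92214

1.922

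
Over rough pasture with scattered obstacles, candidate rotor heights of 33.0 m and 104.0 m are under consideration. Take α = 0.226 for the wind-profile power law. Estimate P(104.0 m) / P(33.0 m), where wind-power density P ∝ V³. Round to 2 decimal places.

Speed ratio: V_B/V_A = (z_B/z_A)^α = (104.0/33.0)^0.226 = (3.1515)^0.226 = 1.29618
Power-density ratio: P_B/P_A = (V_B/V_A)³ = (1.29618)³ = 2.17769

2.18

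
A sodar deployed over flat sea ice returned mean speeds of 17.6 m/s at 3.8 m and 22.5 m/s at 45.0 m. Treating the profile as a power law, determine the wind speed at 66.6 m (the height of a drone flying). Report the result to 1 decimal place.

23.4 m/s

First find α: α = ln(V₂/V₁)/ln(z₂/z₁) = ln(22.5/17.6)/ln(45.0/3.8) = 0.24562/2.47166 = 0.0994
Extrapolate from 45.0 m to 66.6 m: V₃ = 22.5 × (66.6/45.0)^0.0994 = 22.5 × 1.0397 = 23.3939 m/s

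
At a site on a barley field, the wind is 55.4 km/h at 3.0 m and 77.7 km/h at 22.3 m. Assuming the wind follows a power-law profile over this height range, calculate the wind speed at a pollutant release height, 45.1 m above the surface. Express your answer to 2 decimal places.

First find α: α = ln(V₂/V₁)/ln(z₂/z₁) = ln(77.7/55.4)/ln(22.3/3.0) = 0.33828/2.00597 = 0.1686
Extrapolate from 22.3 m to 45.1 m: V₃ = 77.7 × (45.1/22.3)^0.1686 = 77.7 × 1.1261 = 87.4987 km/h

87.50 km/h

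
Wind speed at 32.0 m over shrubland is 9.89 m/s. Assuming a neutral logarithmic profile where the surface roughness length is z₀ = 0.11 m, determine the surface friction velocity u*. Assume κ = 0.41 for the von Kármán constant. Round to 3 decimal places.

u* ≈ 0.715 m/s

Log law: V(z) = (u*/κ) · ln(z/z₀) ⇒ u* = κ · V / ln(z/z₀)
u* = 0.41 × 9.89 / ln(32.0/0.11) = 0.41 × 9.89 / 5.6730
   = 4.0549 / 5.6730 = 0.7148 m/s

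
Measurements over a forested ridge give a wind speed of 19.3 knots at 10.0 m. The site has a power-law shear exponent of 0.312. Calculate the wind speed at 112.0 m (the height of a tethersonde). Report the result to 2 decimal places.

Power-law profile: V₂ = V₁ · (z₂/z₁)^α
V₂ = 19.3 × (112.0/10.0)^0.312 = 19.3 × (11.2000)^0.312
    = 19.3 × 2.1250 = 41.0122 knots

41.01 knots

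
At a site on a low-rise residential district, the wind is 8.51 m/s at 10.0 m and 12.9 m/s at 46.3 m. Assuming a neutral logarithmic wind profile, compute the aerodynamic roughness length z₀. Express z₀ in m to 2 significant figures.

Log law: V(z) ∝ ln(z/z₀). With r = V₁/V₂ = 8.51/12.9 = 0.65969,
r · ln(z₂/z₀) = ln(z₁/z₀) ⇒ ln z₀ = (ln z₁ − r·ln z₂)/(1 − r)
ln z₀ = (2.30259 − 0.65969×3.83514) / 0.34031 = -0.6683
z₀ = exp(-0.6683) = 0.5126 m

z₀ ≈ 0.51 m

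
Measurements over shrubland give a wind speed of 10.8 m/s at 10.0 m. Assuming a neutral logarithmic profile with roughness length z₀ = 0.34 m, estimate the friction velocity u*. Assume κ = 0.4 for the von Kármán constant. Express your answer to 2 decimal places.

Log law: V(z) = (u*/κ) · ln(z/z₀) ⇒ u* = κ · V / ln(z/z₀)
u* = 0.4 × 10.8 / ln(10.0/0.34) = 0.4 × 10.8 / 3.3814
   = 4.3200 / 3.3814 = 1.2776 m/s

u* ≈ 1.28 m/s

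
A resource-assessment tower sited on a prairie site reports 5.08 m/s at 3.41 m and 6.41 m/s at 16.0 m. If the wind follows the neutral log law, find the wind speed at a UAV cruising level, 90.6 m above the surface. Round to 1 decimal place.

7.9 m/s

Log law: V ∝ ln(z/z₀). From the pair, with r = V₁/V₂ = 0.79251,
ln z₀ = (ln z₁ − r·ln z₂)/(1 − r) = (1.2267 − 0.79251×2.7726)/0.20749 = -4.6778 → z₀ = 0.009299 m
V₃ = V₁ · ln(z₃/z₀)/ln(z₁/z₀) = 5.08 × 9.1843/5.9046 = 7.9017 m/s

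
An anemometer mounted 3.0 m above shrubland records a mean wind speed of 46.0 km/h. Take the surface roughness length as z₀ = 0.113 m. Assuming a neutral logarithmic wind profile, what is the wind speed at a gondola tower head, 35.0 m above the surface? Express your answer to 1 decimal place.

80.5 km/h

Log law: V(z) ∝ ln(z/z₀), so V₂/V₁ = ln(z₂/z₀) / ln(z₁/z₀).
ln(35.0/0.113) = 5.7357, ln(3.0/0.113) = 3.2790
V₂ = 46.0 × 5.7357/3.2790 = 46.0 × 1.7492 = 80.4649 km/h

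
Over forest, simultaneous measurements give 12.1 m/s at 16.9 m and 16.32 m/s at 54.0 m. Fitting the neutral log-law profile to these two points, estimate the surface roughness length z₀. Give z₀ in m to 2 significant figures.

z₀ ≈ 0.60 m

Log law: V(z) ∝ ln(z/z₀). With r = V₁/V₂ = 12.1/16.32 = 0.74142,
r · ln(z₂/z₀) = ln(z₁/z₀) ⇒ ln z₀ = (ln z₁ − r·ln z₂)/(1 − r)
ln z₀ = (2.82731 − 0.74142×3.98898) / 0.25858 = -0.5035
z₀ = exp(-0.5035) = 0.6044 m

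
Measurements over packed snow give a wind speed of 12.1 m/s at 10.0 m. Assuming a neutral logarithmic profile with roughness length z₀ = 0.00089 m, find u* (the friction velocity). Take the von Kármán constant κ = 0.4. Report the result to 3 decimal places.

Log law: V(z) = (u*/κ) · ln(z/z₀) ⇒ u* = κ · V / ln(z/z₀)
u* = 0.4 × 12.1 / ln(10.0/0.00089) = 0.4 × 12.1 / 9.3269
   = 4.8400 / 9.3269 = 0.5189 m/s

u* ≈ 0.519 m/s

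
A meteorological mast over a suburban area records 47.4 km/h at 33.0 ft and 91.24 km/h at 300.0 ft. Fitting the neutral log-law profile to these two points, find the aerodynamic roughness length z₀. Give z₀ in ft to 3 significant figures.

z₀ ≈ 3.03 ft

Log law: V(z) ∝ ln(z/z₀). With r = V₁/V₂ = 47.4/91.24 = 0.51951,
r · ln(z₂/z₀) = ln(z₁/z₀) ⇒ ln z₀ = (ln z₁ − r·ln z₂)/(1 − r)
ln z₀ = (3.49651 − 0.51951×5.70378) / 0.48049 = 1.1100
z₀ = exp(1.1100) = 3.034 ft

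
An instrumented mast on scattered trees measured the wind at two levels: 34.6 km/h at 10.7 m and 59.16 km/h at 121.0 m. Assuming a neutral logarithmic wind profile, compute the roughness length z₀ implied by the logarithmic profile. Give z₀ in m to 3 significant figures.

z₀ ≈ 0.351 m

Log law: V(z) ∝ ln(z/z₀). With r = V₁/V₂ = 34.6/59.16 = 0.58485,
r · ln(z₂/z₀) = ln(z₁/z₀) ⇒ ln z₀ = (ln z₁ − r·ln z₂)/(1 − r)
ln z₀ = (2.37024 − 0.58485×4.79579) / 0.41515 = -1.0469
z₀ = exp(-1.0469) = 0.3510 m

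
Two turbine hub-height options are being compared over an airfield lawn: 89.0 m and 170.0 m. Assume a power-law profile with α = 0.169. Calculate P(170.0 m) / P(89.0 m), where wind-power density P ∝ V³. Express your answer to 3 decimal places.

Speed ratio: V_B/V_A = (z_B/z_A)^α = (170.0/89.0)^0.169 = (1.9101)^0.169 = 1.11558
Power-density ratio: P_B/P_A = (V_B/V_A)³ = (1.11558)³ = 1.38834

1.388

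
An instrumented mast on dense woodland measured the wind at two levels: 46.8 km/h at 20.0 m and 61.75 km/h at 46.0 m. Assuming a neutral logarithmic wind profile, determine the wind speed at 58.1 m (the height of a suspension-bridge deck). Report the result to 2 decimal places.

65.94 km/h

Log law: V ∝ ln(z/z₀). From the pair, with r = V₁/V₂ = 0.75789,
ln z₀ = (ln z₁ − r·ln z₂)/(1 − r) = (2.9957 − 0.75789×3.8286)/0.24211 = 0.3884 → z₀ = 1.475 m
V₃ = V₁ · ln(z₃/z₀)/ln(z₁/z₀) = 46.8 × 3.6738/2.6074 = 65.9416 km/h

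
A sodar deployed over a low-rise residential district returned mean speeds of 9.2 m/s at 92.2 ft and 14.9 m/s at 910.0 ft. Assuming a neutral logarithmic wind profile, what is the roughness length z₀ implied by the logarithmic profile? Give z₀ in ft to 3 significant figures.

Log law: V(z) ∝ ln(z/z₀). With r = V₁/V₂ = 9.2/14.9 = 0.61745,
r · ln(z₂/z₀) = ln(z₁/z₀) ⇒ ln z₀ = (ln z₁ − r·ln z₂)/(1 − r)
ln z₀ = (4.52396 − 0.61745×6.81344) / 0.38255 = 0.8287
z₀ = exp(0.8287) = 2.290 ft

z₀ ≈ 2.29 ft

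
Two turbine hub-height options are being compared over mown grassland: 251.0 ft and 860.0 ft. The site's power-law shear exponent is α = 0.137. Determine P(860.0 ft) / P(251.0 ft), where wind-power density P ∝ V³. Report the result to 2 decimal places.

1.66

Speed ratio: V_B/V_A = (z_B/z_A)^α = (860.0/251.0)^0.137 = (3.4263)^0.137 = 1.18378
Power-density ratio: P_B/P_A = (V_B/V_A)³ = (1.18378)³ = 1.65887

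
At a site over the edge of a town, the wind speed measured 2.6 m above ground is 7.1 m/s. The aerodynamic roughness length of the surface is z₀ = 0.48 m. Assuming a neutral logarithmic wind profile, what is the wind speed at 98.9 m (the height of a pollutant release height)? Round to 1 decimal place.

22.4 m/s

Log law: V(z) ∝ ln(z/z₀), so V₂/V₁ = ln(z₂/z₀) / ln(z₁/z₀).
ln(98.9/0.48) = 5.3281, ln(2.6/0.48) = 1.6895
V₂ = 7.1 × 5.3281/1.6895 = 7.1 × 3.1537 = 22.3911 m/s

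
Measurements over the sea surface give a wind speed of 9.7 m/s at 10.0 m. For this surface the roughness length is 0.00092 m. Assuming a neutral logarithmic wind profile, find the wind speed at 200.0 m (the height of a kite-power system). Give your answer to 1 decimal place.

12.8 m/s

Log law: V(z) ∝ ln(z/z₀), so V₂/V₁ = ln(z₂/z₀) / ln(z₁/z₀).
ln(200.0/0.00092) = 12.2895, ln(10.0/0.00092) = 9.2937
V₂ = 9.7 × 12.2895/9.2937 = 9.7 × 1.3223 = 12.8267 m/s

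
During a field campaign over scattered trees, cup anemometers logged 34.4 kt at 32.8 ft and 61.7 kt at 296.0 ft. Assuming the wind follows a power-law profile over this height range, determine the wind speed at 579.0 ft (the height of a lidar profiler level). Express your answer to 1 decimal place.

73.7 kt

First find α: α = ln(V₂/V₁)/ln(z₂/z₁) = ln(61.7/34.4)/ln(296.0/32.8) = 0.58423/2.19993 = 0.2656
Extrapolate from 296.0 ft to 579.0 ft: V₃ = 61.7 × (579.0/296.0)^0.2656 = 61.7 × 1.1950 = 73.7340 kt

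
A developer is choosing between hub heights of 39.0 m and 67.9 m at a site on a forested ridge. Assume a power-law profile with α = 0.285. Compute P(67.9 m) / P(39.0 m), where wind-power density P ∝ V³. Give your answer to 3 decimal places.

1.607

Speed ratio: V_B/V_A = (z_B/z_A)^α = (67.9/39.0)^0.285 = (1.7410)^0.285 = 1.17120
Power-density ratio: P_B/P_A = (V_B/V_A)³ = (1.17120)³ = 1.60653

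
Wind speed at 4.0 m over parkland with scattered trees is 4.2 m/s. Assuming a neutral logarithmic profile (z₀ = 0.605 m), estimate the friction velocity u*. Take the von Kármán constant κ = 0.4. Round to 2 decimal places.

Log law: V(z) = (u*/κ) · ln(z/z₀) ⇒ u* = κ · V / ln(z/z₀)
u* = 0.4 × 4.2 / ln(4.0/0.605) = 0.4 × 4.2 / 1.8888
   = 1.6800 / 1.8888 = 0.8894 m/s

u* ≈ 0.89 m/s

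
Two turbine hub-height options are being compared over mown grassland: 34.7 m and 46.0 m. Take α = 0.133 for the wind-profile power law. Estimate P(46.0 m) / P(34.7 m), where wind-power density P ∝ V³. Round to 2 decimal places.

Speed ratio: V_B/V_A = (z_B/z_A)^α = (46.0/34.7)^0.133 = (1.3256)^0.133 = 1.03820
Power-density ratio: P_B/P_A = (V_B/V_A)³ = (1.03820)³ = 1.11905

1.12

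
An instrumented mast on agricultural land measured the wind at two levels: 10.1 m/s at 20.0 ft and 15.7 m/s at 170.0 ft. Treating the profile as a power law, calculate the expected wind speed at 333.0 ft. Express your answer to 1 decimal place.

First find α: α = ln(V₂/V₁)/ln(z₂/z₁) = ln(15.7/10.1)/ln(170.0/20.0) = 0.44113/2.14007 = 0.2061
Extrapolate from 170.0 ft to 333.0 ft: V₃ = 15.7 × (333.0/170.0)^0.2061 = 15.7 × 1.1487 = 18.0338 m/s

18.0 m/s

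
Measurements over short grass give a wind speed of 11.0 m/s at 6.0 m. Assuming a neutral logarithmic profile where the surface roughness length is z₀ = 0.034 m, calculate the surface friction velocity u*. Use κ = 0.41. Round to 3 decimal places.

Log law: V(z) = (u*/κ) · ln(z/z₀) ⇒ u* = κ · V / ln(z/z₀)
u* = 0.41 × 11.0 / ln(6.0/0.034) = 0.41 × 11.0 / 5.1732
   = 4.5100 / 5.1732 = 0.8718 m/s

u* ≈ 0.872 m/s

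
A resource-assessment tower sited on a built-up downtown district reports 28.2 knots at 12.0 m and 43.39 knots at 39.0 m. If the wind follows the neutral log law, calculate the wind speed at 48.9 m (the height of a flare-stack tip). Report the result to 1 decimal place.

46.3 knots

Log law: V ∝ ln(z/z₀). From the pair, with r = V₁/V₂ = 0.64992,
ln z₀ = (ln z₁ − r·ln z₂)/(1 − r) = (2.4849 − 0.64992×3.6636)/0.35008 = 0.2968 → z₀ = 1.345 m
V₃ = V₁ · ln(z₃/z₀)/ln(z₁/z₀) = 28.2 × 3.5930/2.1882 = 46.3054 knots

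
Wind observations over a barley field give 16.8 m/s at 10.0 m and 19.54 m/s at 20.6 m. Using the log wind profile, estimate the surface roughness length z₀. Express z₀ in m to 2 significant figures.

z₀ ≈ 0.12 m

Log law: V(z) ∝ ln(z/z₀). With r = V₁/V₂ = 16.8/19.54 = 0.85977,
r · ln(z₂/z₀) = ln(z₁/z₀) ⇒ ln z₀ = (ln z₁ − r·ln z₂)/(1 − r)
ln z₀ = (2.30259 − 0.85977×3.02529) / 0.14023 = -2.1286
z₀ = exp(-2.1286) = 0.1190 m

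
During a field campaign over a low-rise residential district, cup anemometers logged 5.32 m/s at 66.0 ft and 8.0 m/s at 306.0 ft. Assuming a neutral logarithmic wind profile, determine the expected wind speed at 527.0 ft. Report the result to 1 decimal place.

8.9 m/s

Log law: V ∝ ln(z/z₀). From the pair, with r = V₁/V₂ = 0.66500,
ln z₀ = (ln z₁ − r·ln z₂)/(1 − r) = (4.1897 − 0.66500×5.7236)/0.33500 = 1.1447 → z₀ = 3.141 ft
V₃ = V₁ · ln(z₃/z₀)/ln(z₁/z₀) = 5.32 × 5.1225/3.0450 = 8.9498 m/s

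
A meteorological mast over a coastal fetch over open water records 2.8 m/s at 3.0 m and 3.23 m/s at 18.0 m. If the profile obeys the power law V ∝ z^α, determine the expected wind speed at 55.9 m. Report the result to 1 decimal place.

First find α: α = ln(V₂/V₁)/ln(z₂/z₁) = ln(3.23/2.8)/ln(18.0/3.0) = 0.14286/1.79176 = 0.0797
Extrapolate from 18.0 m to 55.9 m: V₃ = 3.23 × (55.9/18.0)^0.0797 = 3.23 × 1.0946 = 3.5354 m/s

3.5 m/s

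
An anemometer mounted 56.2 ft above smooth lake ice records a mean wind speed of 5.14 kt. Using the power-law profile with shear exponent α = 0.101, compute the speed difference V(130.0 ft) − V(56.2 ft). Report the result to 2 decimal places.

0.45 kt

Power law: V₂ = V₁ · (z₂/z₁)^α = 5.14 × (2.3132)^0.101 = 5.5943 kt
ΔV = 5.5943 − 5.14 = 0.4543 kt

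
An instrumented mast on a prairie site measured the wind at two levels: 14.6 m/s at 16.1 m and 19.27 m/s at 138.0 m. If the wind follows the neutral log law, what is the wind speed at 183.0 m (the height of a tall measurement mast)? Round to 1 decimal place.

19.9 m/s

Log law: V ∝ ln(z/z₀). From the pair, with r = V₁/V₂ = 0.75765,
ln z₀ = (ln z₁ − r·ln z₂)/(1 − r) = (2.7788 − 0.75765×4.9273)/0.24235 = -3.9379 → z₀ = 0.01949 m
V₃ = V₁ · ln(z₃/z₀)/ln(z₁/z₀) = 14.6 × 9.1474/6.7167 = 19.8835 m/s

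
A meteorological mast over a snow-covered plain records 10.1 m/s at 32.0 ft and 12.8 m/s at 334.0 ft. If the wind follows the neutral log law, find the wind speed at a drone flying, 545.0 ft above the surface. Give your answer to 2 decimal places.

13.36 m/s

Log law: V ∝ ln(z/z₀). From the pair, with r = V₁/V₂ = 0.78906,
ln z₀ = (ln z₁ − r·ln z₂)/(1 − r) = (3.4657 − 0.78906×5.8111)/0.21094 = -5.3078 → z₀ = 0.004953 ft
V₃ = V₁ · ln(z₃/z₀)/ln(z₁/z₀) = 10.1 × 11.6086/8.7736 = 13.3637 m/s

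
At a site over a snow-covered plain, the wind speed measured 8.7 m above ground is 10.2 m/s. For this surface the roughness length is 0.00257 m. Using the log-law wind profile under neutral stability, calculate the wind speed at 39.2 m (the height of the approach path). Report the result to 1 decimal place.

Log law: V(z) ∝ ln(z/z₀), so V₂/V₁ = ln(z₂/z₀) / ln(z₁/z₀).
ln(39.2/0.00257) = 9.6325, ln(8.7/0.00257) = 8.1272
V₂ = 10.2 × 9.6325/8.1272 = 10.2 × 1.1852 = 12.0893 m/s

12.1 m/s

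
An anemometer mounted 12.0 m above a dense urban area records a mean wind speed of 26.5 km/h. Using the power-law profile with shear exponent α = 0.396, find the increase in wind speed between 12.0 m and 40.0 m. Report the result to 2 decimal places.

16.19 km/h

Power law: V₂ = V₁ · (z₂/z₁)^α = 26.5 × (3.3333)^0.396 = 42.6880 km/h
ΔV = 42.6880 − 26.5 = 16.1880 km/h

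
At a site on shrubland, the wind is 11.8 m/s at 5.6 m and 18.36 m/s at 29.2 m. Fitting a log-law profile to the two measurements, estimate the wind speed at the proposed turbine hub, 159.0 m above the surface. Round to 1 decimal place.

Log law: V ∝ ln(z/z₀). From the pair, with r = V₁/V₂ = 0.64270,
ln z₀ = (ln z₁ − r·ln z₂)/(1 − r) = (1.7228 − 0.64270×3.3742)/0.35730 = -1.2477 → z₀ = 0.2872 m
V₃ = V₁ · ln(z₃/z₀)/ln(z₁/z₀) = 11.8 × 6.3166/2.9705 = 25.0921 m/s

25.1 m/s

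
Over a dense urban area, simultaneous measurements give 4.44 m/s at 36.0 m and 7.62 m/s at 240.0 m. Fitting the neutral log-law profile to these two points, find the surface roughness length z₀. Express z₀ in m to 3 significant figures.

Log law: V(z) ∝ ln(z/z₀). With r = V₁/V₂ = 4.44/7.62 = 0.58268,
r · ln(z₂/z₀) = ln(z₁/z₀) ⇒ ln z₀ = (ln z₁ − r·ln z₂)/(1 − r)
ln z₀ = (3.58352 − 0.58268×5.48064) / 0.41732 = 0.9347
z₀ = exp(0.9347) = 2.546 m

z₀ ≈ 2.55 m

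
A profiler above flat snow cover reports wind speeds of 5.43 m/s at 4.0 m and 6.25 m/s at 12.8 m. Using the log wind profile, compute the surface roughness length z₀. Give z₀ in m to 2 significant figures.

Log law: V(z) ∝ ln(z/z₀). With r = V₁/V₂ = 5.43/6.25 = 0.86880,
r · ln(z₂/z₀) = ln(z₁/z₀) ⇒ ln z₀ = (ln z₁ − r·ln z₂)/(1 − r)
ln z₀ = (1.38629 − 0.86880×2.54945) / 0.13120 = -6.3160
z₀ = exp(-6.3160) = 0.001807 m

z₀ ≈ 0.0018 m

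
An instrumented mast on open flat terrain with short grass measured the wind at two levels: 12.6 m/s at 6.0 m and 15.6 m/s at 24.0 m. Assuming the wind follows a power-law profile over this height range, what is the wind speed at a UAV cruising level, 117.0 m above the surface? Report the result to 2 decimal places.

First find α: α = ln(V₂/V₁)/ln(z₂/z₁) = ln(15.6/12.6)/ln(24.0/6.0) = 0.21357/1.38629 = 0.1541
Extrapolate from 24.0 m to 117.0 m: V₃ = 15.6 × (117.0/24.0)^0.1541 = 15.6 × 1.2764 = 19.9120 m/s

19.91 m/s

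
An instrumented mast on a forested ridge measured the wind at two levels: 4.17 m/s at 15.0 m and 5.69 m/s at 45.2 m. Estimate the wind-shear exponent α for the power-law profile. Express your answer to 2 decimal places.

α ≈ 0.28

Power law: V₂/V₁ = (z₂/z₁)^α ⇒ α = ln(V₂/V₁) / ln(z₂/z₁)
α = ln(5.69/4.17) / ln(45.2/15.0) = ln(1.3645) / ln(3.0133)
  = 0.31079 / 1.10305 = 0.28176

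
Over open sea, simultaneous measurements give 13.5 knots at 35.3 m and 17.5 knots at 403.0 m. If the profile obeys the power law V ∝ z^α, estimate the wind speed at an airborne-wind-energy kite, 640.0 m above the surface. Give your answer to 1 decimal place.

18.4 knots

First find α: α = ln(V₂/V₁)/ln(z₂/z₁) = ln(17.5/13.5)/ln(403.0/35.3) = 0.25951/2.43505 = 0.1066
Extrapolate from 403.0 m to 640.0 m: V₃ = 17.5 × (640.0/403.0)^0.1066 = 17.5 × 1.0505 = 18.3842 knots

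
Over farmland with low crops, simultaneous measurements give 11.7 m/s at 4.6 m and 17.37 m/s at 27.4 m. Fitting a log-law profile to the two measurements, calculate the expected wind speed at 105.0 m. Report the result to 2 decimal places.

21.64 m/s

Log law: V ∝ ln(z/z₀). From the pair, with r = V₁/V₂ = 0.67358,
ln z₀ = (ln z₁ − r·ln z₂)/(1 − r) = (1.5261 − 0.67358×3.3105)/0.32642 = -2.1562 → z₀ = 0.1158 m
V₃ = V₁ · ln(z₃/z₀)/ln(z₁/z₀) = 11.7 × 6.8102/3.6823 = 21.6386 m/s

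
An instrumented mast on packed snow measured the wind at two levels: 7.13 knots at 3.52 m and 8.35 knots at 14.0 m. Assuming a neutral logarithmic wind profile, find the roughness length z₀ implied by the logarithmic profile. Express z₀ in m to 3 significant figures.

z₀ ≈ 0.00110 m

Log law: V(z) ∝ ln(z/z₀). With r = V₁/V₂ = 7.13/8.35 = 0.85389,
r · ln(z₂/z₀) = ln(z₁/z₀) ⇒ ln z₀ = (ln z₁ − r·ln z₂)/(1 − r)
ln z₀ = (1.25846 − 0.85389×2.63906) / 0.14611 = -6.8101
z₀ = exp(-6.8101) = 0.001103 m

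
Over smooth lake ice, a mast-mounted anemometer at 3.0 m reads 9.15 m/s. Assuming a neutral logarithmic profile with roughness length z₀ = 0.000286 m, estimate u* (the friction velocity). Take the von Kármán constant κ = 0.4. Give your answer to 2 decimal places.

Log law: V(z) = (u*/κ) · ln(z/z₀) ⇒ u* = κ · V / ln(z/z₀)
u* = 0.4 × 9.15 / ln(3.0/0.000286) = 0.4 × 9.15 / 9.2581
   = 3.6600 / 9.2581 = 0.3953 m/s

u* ≈ 0.40 m/s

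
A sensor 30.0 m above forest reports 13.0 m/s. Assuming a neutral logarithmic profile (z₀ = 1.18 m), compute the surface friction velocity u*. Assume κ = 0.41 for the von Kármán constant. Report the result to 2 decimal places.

Log law: V(z) = (u*/κ) · ln(z/z₀) ⇒ u* = κ · V / ln(z/z₀)
u* = 0.41 × 13.0 / ln(30.0/1.18) = 0.41 × 13.0 / 3.2357
   = 5.3300 / 3.2357 = 1.6473 m/s

u* ≈ 1.65 m/s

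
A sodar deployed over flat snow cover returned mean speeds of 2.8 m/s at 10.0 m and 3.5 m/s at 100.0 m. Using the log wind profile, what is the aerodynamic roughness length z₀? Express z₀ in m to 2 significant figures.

Log law: V(z) ∝ ln(z/z₀). With r = V₁/V₂ = 2.8/3.5 = 0.80000,
r · ln(z₂/z₀) = ln(z₁/z₀) ⇒ ln z₀ = (ln z₁ − r·ln z₂)/(1 − r)
ln z₀ = (2.30259 − 0.80000×4.60517) / 0.20000 = -6.9078
z₀ = exp(-6.9078) = 0.001000 m

z₀ ≈ 0.0010 m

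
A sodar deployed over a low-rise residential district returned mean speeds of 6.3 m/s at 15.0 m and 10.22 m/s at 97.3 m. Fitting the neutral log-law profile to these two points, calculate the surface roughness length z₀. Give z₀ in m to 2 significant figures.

z₀ ≈ 0.74 m

Log law: V(z) ∝ ln(z/z₀). With r = V₁/V₂ = 6.3/10.22 = 0.61644,
r · ln(z₂/z₀) = ln(z₁/z₀) ⇒ ln z₀ = (ln z₁ − r·ln z₂)/(1 − r)
ln z₀ = (2.70805 − 0.61644×4.57780) / 0.38356 = -0.2969
z₀ = exp(-0.2969) = 0.7431 m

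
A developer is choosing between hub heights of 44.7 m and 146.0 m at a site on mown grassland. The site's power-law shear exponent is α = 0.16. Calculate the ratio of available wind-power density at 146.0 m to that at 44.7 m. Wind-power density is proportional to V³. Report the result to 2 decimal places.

Speed ratio: V_B/V_A = (z_B/z_A)^α = (146.0/44.7)^0.16 = (3.2662)^0.16 = 1.20850
Power-density ratio: P_B/P_A = (V_B/V_A)³ = (1.20850)³ = 1.76499

1.76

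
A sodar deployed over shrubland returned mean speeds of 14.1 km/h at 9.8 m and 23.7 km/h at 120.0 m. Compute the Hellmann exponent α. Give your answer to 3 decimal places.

Power law: V₂/V₁ = (z₂/z₁)^α ⇒ α = ln(V₂/V₁) / ln(z₂/z₁)
α = ln(23.7/14.1) / ln(120.0/9.8) = ln(1.6809) / ln(12.2449)
  = 0.51930 / 2.50511 = 0.20730

α ≈ 0.207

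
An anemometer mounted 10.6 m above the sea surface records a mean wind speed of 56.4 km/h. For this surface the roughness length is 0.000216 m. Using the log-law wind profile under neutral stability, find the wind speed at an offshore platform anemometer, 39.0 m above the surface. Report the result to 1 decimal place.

Log law: V(z) ∝ ln(z/z₀), so V₂/V₁ = ln(z₂/z₀) / ln(z₁/z₀).
ln(39.0/0.000216) = 12.1038, ln(10.6/0.000216) = 10.8011
V₂ = 56.4 × 12.1038/10.8011 = 56.4 × 1.1206 = 63.2023 km/h

63.2 km/h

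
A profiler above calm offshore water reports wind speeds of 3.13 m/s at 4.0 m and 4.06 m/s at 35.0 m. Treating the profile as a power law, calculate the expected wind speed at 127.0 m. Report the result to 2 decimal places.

First find α: α = ln(V₂/V₁)/ln(z₂/z₁) = ln(4.06/3.13)/ln(35.0/4.0) = 0.26015/2.16905 = 0.1199
Extrapolate from 35.0 m to 127.0 m: V₃ = 4.06 × (127.0/35.0)^0.1199 = 4.06 × 1.1672 = 4.7387 m/s

4.74 m/s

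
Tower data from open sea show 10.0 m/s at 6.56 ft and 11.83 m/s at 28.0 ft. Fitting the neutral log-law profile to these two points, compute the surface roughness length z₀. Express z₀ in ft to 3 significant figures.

Log law: V(z) ∝ ln(z/z₀). With r = V₁/V₂ = 10.0/11.83 = 0.84531,
r · ln(z₂/z₀) = ln(z₁/z₀) ⇒ ln z₀ = (ln z₁ − r·ln z₂)/(1 − r)
ln z₀ = (1.88099 − 0.84531×3.33220) / 0.15469 = -6.0491
z₀ = exp(-6.0491) = 0.002360 ft

z₀ ≈ 0.00236 ft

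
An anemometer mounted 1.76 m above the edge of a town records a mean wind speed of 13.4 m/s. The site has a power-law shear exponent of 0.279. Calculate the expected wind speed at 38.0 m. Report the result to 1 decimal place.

Power-law profile: V₂ = V₁ · (z₂/z₁)^α
V₂ = 13.4 × (38.0/1.76)^0.279 = 13.4 × (21.5909)^0.279
    = 13.4 × 2.3565 = 31.5767 m/s

31.6 m/s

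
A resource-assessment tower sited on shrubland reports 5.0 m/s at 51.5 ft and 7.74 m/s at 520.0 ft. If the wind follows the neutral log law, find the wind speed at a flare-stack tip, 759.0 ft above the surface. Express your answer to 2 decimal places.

8.19 m/s

Log law: V ∝ ln(z/z₀). From the pair, with r = V₁/V₂ = 0.64599,
ln z₀ = (ln z₁ − r·ln z₂)/(1 − r) = (3.9416 − 0.64599×6.2538)/0.35401 = -0.2778 → z₀ = 0.7574 ft
V₃ = V₁ · ln(z₃/z₀)/ln(z₁/z₀) = 5.0 × 6.9098/4.2194 = 8.1881 m/s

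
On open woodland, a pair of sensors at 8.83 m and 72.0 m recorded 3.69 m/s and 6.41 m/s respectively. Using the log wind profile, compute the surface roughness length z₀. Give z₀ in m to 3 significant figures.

Log law: V(z) ∝ ln(z/z₀). With r = V₁/V₂ = 3.69/6.41 = 0.57566,
r · ln(z₂/z₀) = ln(z₁/z₀) ⇒ ln z₀ = (ln z₁ − r·ln z₂)/(1 − r)
ln z₀ = (2.17816 − 0.57566×4.27667) / 0.42434 = -0.6687
z₀ = exp(-0.6687) = 0.5124 m

z₀ ≈ 0.512 m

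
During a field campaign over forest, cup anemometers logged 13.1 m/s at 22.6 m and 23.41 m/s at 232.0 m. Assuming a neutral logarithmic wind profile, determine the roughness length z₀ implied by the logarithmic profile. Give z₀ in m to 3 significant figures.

z₀ ≈ 1.17 m

Log law: V(z) ∝ ln(z/z₀). With r = V₁/V₂ = 13.1/23.41 = 0.55959,
r · ln(z₂/z₀) = ln(z₁/z₀) ⇒ ln z₀ = (ln z₁ − r·ln z₂)/(1 − r)
ln z₀ = (3.11795 − 0.55959×5.44674) / 0.44041 = 0.1590
z₀ = exp(0.1590) = 1.172 m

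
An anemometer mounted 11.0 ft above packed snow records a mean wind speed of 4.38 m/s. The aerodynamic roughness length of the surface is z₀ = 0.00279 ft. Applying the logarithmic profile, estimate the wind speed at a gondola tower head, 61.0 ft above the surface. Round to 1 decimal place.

5.3 m/s

Log law: V(z) ∝ ln(z/z₀), so V₂/V₁ = ln(z₂/z₀) / ln(z₁/z₀).
ln(61.0/0.00279) = 9.9926, ln(11.0/0.00279) = 8.2796
V₂ = 4.38 × 9.9926/8.2796 = 4.38 × 1.2069 = 5.2862 m/s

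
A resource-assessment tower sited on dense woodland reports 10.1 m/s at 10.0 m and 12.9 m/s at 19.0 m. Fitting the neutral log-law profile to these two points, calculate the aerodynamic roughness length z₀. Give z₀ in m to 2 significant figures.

z₀ ≈ 0.99 m

Log law: V(z) ∝ ln(z/z₀). With r = V₁/V₂ = 10.1/12.9 = 0.78295,
r · ln(z₂/z₀) = ln(z₁/z₀) ⇒ ln z₀ = (ln z₁ − r·ln z₂)/(1 − r)
ln z₀ = (2.30259 − 0.78295×2.94444) / 0.21705 = -0.0127
z₀ = exp(-0.0127) = 0.9874 m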